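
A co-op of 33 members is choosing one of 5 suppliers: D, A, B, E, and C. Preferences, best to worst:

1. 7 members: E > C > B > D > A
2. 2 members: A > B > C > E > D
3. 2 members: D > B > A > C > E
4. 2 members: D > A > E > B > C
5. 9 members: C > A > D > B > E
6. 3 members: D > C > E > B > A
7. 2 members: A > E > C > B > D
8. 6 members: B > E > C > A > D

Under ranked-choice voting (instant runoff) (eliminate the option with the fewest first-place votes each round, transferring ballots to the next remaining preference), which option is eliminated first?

A

Round 1: D 7, A 4, B 6, E 7, C 9. Eliminate A.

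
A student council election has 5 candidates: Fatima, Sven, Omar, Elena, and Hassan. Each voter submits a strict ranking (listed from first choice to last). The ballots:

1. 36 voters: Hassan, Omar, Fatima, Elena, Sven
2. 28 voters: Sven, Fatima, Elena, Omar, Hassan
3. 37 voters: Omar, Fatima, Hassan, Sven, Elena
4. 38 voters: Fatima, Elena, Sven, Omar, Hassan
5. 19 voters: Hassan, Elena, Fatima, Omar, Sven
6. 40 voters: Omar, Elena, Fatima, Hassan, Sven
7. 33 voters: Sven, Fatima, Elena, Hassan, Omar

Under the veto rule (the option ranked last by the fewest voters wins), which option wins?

Last-place votes: Fatima 0, Sven 95, Omar 33, Elena 37, Hassan 66.
Fatima is ranked last by the fewest voters, so Fatima wins.

Fatima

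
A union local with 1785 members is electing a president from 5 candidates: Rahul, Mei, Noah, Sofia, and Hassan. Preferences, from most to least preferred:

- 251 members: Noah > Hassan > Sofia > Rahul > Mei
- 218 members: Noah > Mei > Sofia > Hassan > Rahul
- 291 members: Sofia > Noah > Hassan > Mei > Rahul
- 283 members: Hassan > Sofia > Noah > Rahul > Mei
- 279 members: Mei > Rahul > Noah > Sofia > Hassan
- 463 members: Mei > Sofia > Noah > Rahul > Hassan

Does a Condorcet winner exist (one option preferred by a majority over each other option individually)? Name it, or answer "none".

Checking pairwise contests:
Mei beats Rahul 1251–534.
Noah beats Mei 1043–742.
Sofia beats Noah 1037–748.
Mei beats Sofia 960–825.
Mei beats Hassan 960–825.
Every option loses at least one head-to-head, so there is no Condorcet winner.

none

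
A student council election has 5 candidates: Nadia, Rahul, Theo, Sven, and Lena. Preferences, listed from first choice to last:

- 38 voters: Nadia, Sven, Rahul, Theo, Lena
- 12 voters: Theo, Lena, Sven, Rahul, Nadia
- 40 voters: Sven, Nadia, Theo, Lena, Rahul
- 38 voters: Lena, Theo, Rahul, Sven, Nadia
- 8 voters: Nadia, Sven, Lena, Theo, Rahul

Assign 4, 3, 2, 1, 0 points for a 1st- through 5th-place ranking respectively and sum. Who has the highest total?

Sven

Nadia: 38·4 + 12·0 + 40·3 + 38·0 + 8·4 = 304
Rahul: 38·2 + 12·1 + 40·0 + 38·2 + 8·0 = 164
Theo: 38·1 + 12·4 + 40·2 + 38·3 + 8·1 = 288
Sven: 38·3 + 12·2 + 40·4 + 38·1 + 8·3 = 360
Lena: 38·0 + 12·3 + 40·1 + 38·4 + 8·2 = 244
Sven has the highest Borda score (360).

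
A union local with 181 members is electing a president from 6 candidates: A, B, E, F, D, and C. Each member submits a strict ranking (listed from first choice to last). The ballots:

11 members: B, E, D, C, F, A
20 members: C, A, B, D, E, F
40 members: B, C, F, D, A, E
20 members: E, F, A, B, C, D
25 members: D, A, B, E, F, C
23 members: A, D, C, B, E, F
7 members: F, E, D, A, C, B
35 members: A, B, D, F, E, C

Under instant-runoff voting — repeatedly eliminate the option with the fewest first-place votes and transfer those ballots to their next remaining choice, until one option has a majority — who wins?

A

Round 1: A 58, B 51, E 20, F 7, D 25, C 20. Eliminate F.
Round 2: A 58, B 51, E 27, D 25, C 20. Eliminate C.
Round 3: A 78, B 51, E 27, D 25. Eliminate D.
Round 4: A 103, B 51, E 27. A has a majority.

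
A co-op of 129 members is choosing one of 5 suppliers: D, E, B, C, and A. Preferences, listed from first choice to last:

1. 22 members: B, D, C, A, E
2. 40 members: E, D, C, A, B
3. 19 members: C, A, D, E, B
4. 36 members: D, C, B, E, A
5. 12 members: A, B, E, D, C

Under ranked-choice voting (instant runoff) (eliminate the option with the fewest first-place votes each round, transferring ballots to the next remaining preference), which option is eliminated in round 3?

Round 1: D 36, E 40, B 22, C 19, A 12. Eliminate A.
Round 2: D 36, E 40, B 34, C 19. Eliminate C.
Round 3: D 55, E 40, B 34. Eliminate B.

B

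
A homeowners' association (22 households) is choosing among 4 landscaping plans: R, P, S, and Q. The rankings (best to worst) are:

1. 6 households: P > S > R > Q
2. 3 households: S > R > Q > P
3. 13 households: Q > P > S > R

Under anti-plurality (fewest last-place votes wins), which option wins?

Last-place votes: R 13, P 3, S 0, Q 6.
S is ranked last by the fewest voters, so S wins.

S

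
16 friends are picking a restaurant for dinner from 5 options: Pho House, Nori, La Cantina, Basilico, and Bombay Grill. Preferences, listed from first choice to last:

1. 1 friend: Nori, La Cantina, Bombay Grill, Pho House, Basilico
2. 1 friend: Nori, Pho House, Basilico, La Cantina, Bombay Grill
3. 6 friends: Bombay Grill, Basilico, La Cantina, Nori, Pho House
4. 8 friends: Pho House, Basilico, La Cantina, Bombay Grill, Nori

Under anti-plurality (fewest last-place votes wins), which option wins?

La Cantina

Last-place votes: Pho House 6, Nori 8, La Cantina 0, Basilico 1, Bombay Grill 1.
La Cantina is ranked last by the fewest voters, so La Cantina wins.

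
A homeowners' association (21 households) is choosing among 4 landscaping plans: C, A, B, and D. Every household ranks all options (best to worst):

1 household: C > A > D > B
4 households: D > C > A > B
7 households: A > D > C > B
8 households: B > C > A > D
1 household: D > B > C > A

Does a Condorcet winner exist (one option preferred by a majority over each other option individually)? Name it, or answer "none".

Checking pairwise contests:
D beats C 12–9.
C beats A 14–7.
C beats B 12–9.
A beats D 16–5.
Every option loses at least one head-to-head, so there is no Condorcet winner.

none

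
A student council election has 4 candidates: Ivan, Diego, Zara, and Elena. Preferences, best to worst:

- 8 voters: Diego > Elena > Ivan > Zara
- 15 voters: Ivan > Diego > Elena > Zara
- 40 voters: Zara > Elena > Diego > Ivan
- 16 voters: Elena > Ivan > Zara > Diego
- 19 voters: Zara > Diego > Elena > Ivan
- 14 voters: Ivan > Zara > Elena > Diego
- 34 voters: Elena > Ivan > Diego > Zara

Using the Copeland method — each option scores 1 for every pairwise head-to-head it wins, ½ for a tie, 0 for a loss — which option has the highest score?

Ivan: beats Diego and Zara; loses to Elena → score 2.
Diego: loses to Ivan, Zara, and Elena → score 0.
Zara: beats Diego; ties Elena; loses to Ivan → score 1.5.
Elena: beats Ivan and Diego; ties Zara → score 2.5.
Elena has the best pairwise record.

Elena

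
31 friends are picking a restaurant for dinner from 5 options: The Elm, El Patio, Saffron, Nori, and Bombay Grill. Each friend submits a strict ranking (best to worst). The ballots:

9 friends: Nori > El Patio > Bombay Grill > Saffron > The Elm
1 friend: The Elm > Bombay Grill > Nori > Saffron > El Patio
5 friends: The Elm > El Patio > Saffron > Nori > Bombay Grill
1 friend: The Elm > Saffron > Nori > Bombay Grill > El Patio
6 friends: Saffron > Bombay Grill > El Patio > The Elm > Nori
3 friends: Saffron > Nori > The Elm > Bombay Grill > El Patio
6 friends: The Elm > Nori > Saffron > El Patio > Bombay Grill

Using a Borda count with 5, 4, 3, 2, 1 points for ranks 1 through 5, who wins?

The Elm: 9·1 + 1·5 + 5·5 + 1·5 + 6·2 + 3·3 + 6·5 = 95
El Patio: 9·4 + 1·1 + 5·4 + 1·1 + 6·3 + 3·1 + 6·2 = 91
Saffron: 9·2 + 1·2 + 5·3 + 1·4 + 6·5 + 3·5 + 6·3 = 102
Nori: 9·5 + 1·3 + 5·2 + 1·3 + 6·1 + 3·4 + 6·4 = 103
Bombay Grill: 9·3 + 1·4 + 5·1 + 1·2 + 6·4 + 3·2 + 6·1 = 74
Nori has the highest Borda score (103).

Nori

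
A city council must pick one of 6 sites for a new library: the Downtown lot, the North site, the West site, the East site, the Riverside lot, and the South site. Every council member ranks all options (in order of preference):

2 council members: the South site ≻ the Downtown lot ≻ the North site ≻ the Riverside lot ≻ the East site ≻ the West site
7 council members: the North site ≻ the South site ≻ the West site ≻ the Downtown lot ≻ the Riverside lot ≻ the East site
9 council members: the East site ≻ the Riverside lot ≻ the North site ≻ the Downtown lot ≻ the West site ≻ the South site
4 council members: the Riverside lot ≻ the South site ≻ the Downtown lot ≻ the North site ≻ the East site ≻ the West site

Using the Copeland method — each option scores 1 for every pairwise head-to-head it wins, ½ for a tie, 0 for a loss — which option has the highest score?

the Riverside lot

the Downtown lot: beats the West site and the East site; loses to the North site, the Riverside lot, and the South site → score 2.
the North site: beats the Downtown lot, the West site, the East site, and the South site; loses to the Riverside lot → score 4.
the West site: loses to the Downtown lot, the North site, the East site, the Riverside lot, and the South site → score 0.
the East site: beats the West site; loses to the Downtown lot, the North site, the Riverside lot, and the South site → score 1.
the Riverside lot: beats the Downtown lot, the North site, the West site, the East site, and the South site → score 5.
the South site: beats the Downtown lot, the West site, and the East site; loses to the North site and the Riverside lot → score 3.
the Riverside lot has the best pairwise record.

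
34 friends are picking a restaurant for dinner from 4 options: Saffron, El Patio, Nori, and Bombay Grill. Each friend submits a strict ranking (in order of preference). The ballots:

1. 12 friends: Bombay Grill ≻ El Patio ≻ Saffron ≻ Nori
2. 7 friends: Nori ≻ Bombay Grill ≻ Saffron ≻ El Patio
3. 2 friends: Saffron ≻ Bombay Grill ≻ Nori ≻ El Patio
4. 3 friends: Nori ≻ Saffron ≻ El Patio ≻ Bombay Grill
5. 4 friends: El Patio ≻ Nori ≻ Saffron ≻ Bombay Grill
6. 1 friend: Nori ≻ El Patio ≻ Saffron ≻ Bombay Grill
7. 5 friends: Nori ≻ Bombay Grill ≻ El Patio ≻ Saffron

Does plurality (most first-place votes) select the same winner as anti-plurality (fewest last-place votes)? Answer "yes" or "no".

Plurality — first-place votes: Saffron 2, El Patio 4, Nori 16, Bombay Grill 12. Winner: Nori.
Anti-plurality — last-place votes: Saffron 5, El Patio 9, Nori 12, Bombay Grill 8. Winner: Saffron.
The two methods disagree.

no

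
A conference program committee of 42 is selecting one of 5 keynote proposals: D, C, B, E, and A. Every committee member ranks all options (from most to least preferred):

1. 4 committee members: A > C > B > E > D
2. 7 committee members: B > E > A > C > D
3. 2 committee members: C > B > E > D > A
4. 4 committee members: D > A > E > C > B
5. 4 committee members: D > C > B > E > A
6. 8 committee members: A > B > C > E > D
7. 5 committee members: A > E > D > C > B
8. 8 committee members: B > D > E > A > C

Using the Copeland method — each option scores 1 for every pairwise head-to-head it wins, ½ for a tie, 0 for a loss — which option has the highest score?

B

D: ties C; loses to B, E, and A → score 0.5.
C: ties D; loses to B, E, and A → score 0.5.
B: beats D, C, and E; ties A → score 3.5.
E: beats D and C; ties A; loses to B → score 2.5.
A: beats D and C; ties B and E → score 3.
B has the best pairwise record.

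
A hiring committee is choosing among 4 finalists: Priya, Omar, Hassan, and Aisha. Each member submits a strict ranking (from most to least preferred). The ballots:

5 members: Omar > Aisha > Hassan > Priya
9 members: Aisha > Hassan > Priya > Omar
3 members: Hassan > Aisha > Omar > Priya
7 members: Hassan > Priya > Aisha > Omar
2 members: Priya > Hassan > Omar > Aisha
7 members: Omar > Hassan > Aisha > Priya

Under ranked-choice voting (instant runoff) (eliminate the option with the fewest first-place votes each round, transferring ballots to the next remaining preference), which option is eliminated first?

Round 1: Priya 2, Omar 12, Hassan 10, Aisha 9. Eliminate Priya.

Priya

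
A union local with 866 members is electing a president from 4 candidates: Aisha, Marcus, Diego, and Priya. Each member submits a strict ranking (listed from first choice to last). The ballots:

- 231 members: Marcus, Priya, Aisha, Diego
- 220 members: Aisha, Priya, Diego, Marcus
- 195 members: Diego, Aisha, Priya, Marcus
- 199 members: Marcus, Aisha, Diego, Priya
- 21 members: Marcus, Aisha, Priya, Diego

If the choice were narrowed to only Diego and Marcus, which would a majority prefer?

Voters preferring Diego to Marcus: 415; preferring Marcus to Diego: 451.
Marcus wins the head-to-head.

Marcus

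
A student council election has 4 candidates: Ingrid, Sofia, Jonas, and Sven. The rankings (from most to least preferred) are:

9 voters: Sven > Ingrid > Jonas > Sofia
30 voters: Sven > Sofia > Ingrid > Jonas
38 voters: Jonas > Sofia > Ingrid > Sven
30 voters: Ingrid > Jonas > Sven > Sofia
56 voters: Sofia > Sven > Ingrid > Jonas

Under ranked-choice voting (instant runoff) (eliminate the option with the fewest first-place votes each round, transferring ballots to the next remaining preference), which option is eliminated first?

Ingrid

Round 1: Ingrid 30, Sofia 56, Jonas 38, Sven 39. Eliminate Ingrid.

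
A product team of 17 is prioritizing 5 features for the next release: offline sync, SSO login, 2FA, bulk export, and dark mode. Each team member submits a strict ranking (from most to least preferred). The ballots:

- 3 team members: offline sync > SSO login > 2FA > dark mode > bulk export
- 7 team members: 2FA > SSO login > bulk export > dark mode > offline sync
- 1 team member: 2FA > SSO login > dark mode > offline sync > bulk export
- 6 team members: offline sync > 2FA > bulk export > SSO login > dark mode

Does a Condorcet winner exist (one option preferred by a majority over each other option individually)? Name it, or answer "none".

offline sync vs SSO login: 9–8 for offline sync.
offline sync vs 2FA: 9–8 for offline sync.
offline sync vs bulk export: 10–7 for offline sync.
offline sync vs dark mode: 9–8 for offline sync.
offline sync beats every other option head-to-head.

offline sync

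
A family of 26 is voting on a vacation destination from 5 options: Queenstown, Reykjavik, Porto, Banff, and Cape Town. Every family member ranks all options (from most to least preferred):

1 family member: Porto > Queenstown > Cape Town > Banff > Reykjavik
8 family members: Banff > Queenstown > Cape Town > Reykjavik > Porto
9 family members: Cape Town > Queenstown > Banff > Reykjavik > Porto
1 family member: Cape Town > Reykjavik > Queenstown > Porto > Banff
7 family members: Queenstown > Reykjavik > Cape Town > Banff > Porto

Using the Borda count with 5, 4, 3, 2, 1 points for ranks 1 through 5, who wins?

Queenstown: 1·4 + 8·4 + 9·4 + 1·3 + 7·5 = 110
Reykjavik: 1·1 + 8·2 + 9·2 + 1·4 + 7·4 = 67
Porto: 1·5 + 8·1 + 9·1 + 1·2 + 7·1 = 31
Banff: 1·2 + 8·5 + 9·3 + 1·1 + 7·2 = 84
Cape Town: 1·3 + 8·3 + 9·5 + 1·5 + 7·3 = 98
Queenstown has the highest Borda score (110).

Queenstown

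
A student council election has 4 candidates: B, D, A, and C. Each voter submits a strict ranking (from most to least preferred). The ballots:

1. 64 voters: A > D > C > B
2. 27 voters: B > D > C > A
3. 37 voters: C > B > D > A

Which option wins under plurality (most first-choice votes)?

A

First-place votes: B 27, D 0, A 64, C 37.
A has the most first-place votes.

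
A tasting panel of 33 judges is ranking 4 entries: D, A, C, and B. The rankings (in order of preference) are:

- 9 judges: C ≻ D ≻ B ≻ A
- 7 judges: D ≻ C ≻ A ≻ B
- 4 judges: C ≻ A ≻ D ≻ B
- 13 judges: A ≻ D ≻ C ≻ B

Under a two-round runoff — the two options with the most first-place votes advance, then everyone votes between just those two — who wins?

Round 1 first-place votes: D 7, A 13, C 13, B 0.
C and A advance.
Runoff: C is preferred to A by 20 voters; A by 13.
C wins the runoff.

C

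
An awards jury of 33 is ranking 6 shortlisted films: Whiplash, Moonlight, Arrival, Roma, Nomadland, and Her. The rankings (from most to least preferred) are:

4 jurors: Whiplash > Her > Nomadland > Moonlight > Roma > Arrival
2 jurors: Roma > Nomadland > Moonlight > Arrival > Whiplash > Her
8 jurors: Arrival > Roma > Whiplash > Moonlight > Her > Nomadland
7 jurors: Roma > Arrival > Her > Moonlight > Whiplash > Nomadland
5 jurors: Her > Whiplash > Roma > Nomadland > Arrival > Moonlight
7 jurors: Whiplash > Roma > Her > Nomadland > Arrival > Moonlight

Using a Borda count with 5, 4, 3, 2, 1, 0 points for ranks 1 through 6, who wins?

Roma

Whiplash: 4·5 + 2·1 + 8·3 + 7·1 + 5·4 + 7·5 = 108
Moonlight: 4·2 + 2·3 + 8·2 + 7·2 + 5·0 + 7·0 = 44
Arrival: 4·0 + 2·2 + 8·5 + 7·4 + 5·1 + 7·1 = 84
Roma: 4·1 + 2·5 + 8·4 + 7·5 + 5·3 + 7·4 = 124
Nomadland: 4·3 + 2·4 + 8·0 + 7·0 + 5·2 + 7·2 = 44
Her: 4·4 + 2·0 + 8·1 + 7·3 + 5·5 + 7·3 = 91
Roma has the highest Borda score (124).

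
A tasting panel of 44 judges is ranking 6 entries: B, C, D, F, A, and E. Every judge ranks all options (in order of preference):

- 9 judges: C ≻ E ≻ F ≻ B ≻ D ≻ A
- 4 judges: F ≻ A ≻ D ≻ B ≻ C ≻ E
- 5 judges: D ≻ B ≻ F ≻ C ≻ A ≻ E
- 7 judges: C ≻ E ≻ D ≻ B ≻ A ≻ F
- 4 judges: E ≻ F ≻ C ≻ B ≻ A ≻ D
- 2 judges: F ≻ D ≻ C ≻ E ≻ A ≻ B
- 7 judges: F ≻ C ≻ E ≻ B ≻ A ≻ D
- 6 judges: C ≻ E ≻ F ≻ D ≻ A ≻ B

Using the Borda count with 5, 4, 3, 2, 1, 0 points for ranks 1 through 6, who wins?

C

B: 9·2 + 4·2 + 5·4 + 7·2 + 4·2 + 2·0 + 7·2 + 6·0 = 82
C: 9·5 + 4·1 + 5·2 + 7·5 + 4·3 + 2·3 + 7·4 + 6·5 = 170
D: 9·1 + 4·3 + 5·5 + 7·3 + 4·0 + 2·4 + 7·0 + 6·2 = 87
F: 9·3 + 4·5 + 5·3 + 7·0 + 4·4 + 2·5 + 7·5 + 6·3 = 141
A: 9·0 + 4·4 + 5·1 + 7·1 + 4·1 + 2·1 + 7·1 + 6·1 = 47
E: 9·4 + 4·0 + 5·0 + 7·4 + 4·5 + 2·2 + 7·3 + 6·4 = 133
C has the highest Borda score (170).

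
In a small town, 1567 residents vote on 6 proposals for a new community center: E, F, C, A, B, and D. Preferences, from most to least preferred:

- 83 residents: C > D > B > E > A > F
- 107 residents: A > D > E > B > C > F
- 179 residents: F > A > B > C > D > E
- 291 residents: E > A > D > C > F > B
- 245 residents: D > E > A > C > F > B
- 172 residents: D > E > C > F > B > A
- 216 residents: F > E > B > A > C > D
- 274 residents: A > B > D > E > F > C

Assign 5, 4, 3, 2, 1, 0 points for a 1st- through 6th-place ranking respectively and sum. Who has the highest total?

A

E: 83·2 + 107·3 + 179·0 + 291·5 + 245·4 + 172·4 + 216·4 + 274·2 = 5022
F: 83·0 + 107·0 + 179·5 + 291·1 + 245·1 + 172·2 + 216·5 + 274·1 = 3129
C: 83·5 + 107·1 + 179·2 + 291·2 + 245·2 + 172·3 + 216·1 + 274·0 = 2684
A: 83·1 + 107·5 + 179·4 + 291·4 + 245·3 + 172·0 + 216·2 + 274·5 = 5035
B: 83·3 + 107·2 + 179·3 + 291·0 + 245·0 + 172·1 + 216·3 + 274·4 = 2916
D: 83·4 + 107·4 + 179·1 + 291·3 + 245·5 + 172·5 + 216·0 + 274·3 = 4719
A has the highest Borda score (5035).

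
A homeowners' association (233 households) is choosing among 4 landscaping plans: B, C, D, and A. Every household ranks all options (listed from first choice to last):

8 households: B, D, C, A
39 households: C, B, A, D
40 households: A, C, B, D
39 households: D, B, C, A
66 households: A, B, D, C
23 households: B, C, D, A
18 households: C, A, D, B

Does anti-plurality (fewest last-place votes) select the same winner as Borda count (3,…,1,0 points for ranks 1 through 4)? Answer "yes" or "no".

Anti-plurality — last-place votes: B 18, C 66, D 79, A 70. Winner: B.
Borda — scores: B 421, C 344, D 240, A 393. Winner: B.
The two methods agree.

yes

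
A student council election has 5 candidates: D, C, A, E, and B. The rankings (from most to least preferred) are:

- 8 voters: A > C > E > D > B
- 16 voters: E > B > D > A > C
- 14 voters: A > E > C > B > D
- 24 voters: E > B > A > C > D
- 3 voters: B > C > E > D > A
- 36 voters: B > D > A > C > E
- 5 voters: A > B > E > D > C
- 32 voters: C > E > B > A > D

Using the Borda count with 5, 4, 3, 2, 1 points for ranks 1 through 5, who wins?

B

D: 8·2 + 16·3 + 14·1 + 24·1 + 3·2 + 36·4 + 5·2 + 32·1 = 294
C: 8·4 + 16·1 + 14·3 + 24·2 + 3·4 + 36·2 + 5·1 + 32·5 = 387
A: 8·5 + 16·2 + 14·5 + 24·3 + 3·1 + 36·3 + 5·5 + 32·2 = 414
E: 8·3 + 16·5 + 14·4 + 24·5 + 3·3 + 36·1 + 5·3 + 32·4 = 468
B: 8·1 + 16·4 + 14·2 + 24·4 + 3·5 + 36·5 + 5·4 + 32·3 = 507
B has the highest Borda score (507).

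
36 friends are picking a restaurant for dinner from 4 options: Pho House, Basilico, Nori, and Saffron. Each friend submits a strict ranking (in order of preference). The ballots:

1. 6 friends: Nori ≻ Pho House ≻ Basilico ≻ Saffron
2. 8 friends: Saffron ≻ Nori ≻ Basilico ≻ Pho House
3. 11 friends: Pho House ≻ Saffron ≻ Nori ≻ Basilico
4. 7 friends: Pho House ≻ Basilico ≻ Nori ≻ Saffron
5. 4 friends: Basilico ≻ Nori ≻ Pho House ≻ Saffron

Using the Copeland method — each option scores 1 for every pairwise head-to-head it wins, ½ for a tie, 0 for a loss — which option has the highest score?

Pho House

Pho House: beats Basilico and Saffron; ties Nori → score 2.5.
Basilico: loses to Pho House, Nori, and Saffron → score 0.
Nori: beats Basilico; ties Pho House; loses to Saffron → score 1.5.
Saffron: beats Basilico and Nori; loses to Pho House → score 2.
Pho House has the best pairwise record.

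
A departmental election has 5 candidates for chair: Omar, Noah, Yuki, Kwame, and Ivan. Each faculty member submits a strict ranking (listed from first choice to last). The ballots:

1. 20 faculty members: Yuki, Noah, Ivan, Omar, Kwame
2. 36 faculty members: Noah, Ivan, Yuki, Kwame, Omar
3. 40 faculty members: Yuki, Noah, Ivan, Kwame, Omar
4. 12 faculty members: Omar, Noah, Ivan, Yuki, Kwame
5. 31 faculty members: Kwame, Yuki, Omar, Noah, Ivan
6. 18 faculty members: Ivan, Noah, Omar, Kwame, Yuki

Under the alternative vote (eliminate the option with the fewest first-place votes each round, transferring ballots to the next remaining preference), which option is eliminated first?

Round 1: Omar 12, Noah 36, Yuki 60, Kwame 31, Ivan 18. Eliminate Omar.

Omar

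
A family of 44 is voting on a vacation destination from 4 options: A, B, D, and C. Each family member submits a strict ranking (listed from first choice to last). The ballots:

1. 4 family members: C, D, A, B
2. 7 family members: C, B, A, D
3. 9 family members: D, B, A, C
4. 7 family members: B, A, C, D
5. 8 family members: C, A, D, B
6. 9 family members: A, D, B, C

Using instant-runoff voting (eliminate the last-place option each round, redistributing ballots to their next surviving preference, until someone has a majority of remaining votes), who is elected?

A

Round 1: A 9, B 7, D 9, C 19. Eliminate B.
Round 2: A 16, D 9, C 19. Eliminate D.
Round 3: A 25, C 19. A has a majority.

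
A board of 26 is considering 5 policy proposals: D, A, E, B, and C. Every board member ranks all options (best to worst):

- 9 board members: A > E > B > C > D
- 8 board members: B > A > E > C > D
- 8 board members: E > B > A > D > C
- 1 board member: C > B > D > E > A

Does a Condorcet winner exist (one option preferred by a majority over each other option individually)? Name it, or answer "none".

none

Checking pairwise contests:
A beats D 25–1.
B beats A 17–9.
A beats E 17–9.
E beats B 17–9.
A beats C 25–1.
Every option loses at least one head-to-head, so there is no Condorcet winner.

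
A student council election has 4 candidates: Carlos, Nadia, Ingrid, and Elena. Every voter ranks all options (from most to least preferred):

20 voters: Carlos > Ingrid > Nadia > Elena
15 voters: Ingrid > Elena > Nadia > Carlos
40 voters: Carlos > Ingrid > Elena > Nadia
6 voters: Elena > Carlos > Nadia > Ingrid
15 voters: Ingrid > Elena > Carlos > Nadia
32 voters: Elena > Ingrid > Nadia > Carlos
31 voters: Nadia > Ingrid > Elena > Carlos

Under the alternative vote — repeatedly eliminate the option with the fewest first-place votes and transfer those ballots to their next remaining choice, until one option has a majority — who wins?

Round 1: Carlos 60, Nadia 31, Ingrid 30, Elena 38. Eliminate Ingrid.
Round 2: Carlos 60, Nadia 31, Elena 68. Eliminate Nadia.
Round 3: Carlos 60, Elena 99. Elena has a majority.

Elena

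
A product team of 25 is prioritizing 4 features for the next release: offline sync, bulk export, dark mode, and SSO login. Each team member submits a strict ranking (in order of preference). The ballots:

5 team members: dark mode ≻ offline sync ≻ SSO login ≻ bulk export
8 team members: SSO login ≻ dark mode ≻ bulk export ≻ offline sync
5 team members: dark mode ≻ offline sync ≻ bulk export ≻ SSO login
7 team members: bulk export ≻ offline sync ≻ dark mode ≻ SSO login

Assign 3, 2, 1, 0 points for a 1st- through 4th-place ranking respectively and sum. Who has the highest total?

offline sync: 5·2 + 8·0 + 5·2 + 7·2 = 34
bulk export: 5·0 + 8·1 + 5·1 + 7·3 = 34
dark mode: 5·3 + 8·2 + 5·3 + 7·1 = 53
SSO login: 5·1 + 8·3 + 5·0 + 7·0 = 29
dark mode has the highest Borda score (53).

dark mode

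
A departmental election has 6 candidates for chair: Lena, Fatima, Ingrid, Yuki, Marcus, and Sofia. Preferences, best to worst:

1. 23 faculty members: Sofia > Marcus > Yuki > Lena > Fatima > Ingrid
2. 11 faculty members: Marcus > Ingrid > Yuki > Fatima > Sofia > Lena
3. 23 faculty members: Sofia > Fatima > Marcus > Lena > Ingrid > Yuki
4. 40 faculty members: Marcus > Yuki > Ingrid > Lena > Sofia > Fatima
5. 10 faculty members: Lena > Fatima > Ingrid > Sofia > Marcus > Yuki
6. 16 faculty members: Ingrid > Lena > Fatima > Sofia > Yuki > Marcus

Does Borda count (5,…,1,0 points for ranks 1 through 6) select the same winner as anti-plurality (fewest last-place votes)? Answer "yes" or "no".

no

Borda — scores: Lena 286, Fatima 225, Ingrid 297, Yuki 278, Marcus 426, Sofia 333. Winner: Marcus.
Anti-plurality — last-place votes: Lena 11, Fatima 40, Ingrid 23, Yuki 33, Marcus 16, Sofia 0. Winner: Sofia.
The two methods disagree.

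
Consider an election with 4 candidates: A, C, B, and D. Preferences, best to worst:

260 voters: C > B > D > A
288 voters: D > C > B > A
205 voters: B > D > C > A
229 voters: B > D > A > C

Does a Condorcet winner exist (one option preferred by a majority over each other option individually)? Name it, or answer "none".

none

Checking pairwise contests:
C beats A 753–229.
D beats C 722–260.
C beats B 548–434.
B beats D 694–288.
Every option loses at least one head-to-head, so there is no Condorcet winner.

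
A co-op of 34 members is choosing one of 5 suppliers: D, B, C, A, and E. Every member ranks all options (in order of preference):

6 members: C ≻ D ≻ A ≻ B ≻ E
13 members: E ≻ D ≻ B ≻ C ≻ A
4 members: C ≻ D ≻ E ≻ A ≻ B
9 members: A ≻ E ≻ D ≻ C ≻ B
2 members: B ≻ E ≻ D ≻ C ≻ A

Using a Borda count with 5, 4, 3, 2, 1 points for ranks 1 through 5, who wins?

D: 6·4 + 13·4 + 4·4 + 9·3 + 2·3 = 125
B: 6·2 + 13·3 + 4·1 + 9·1 + 2·5 = 74
C: 6·5 + 13·2 + 4·5 + 9·2 + 2·2 = 98
A: 6·3 + 13·1 + 4·2 + 9·5 + 2·1 = 86
E: 6·1 + 13·5 + 4·3 + 9·4 + 2·4 = 127
E has the highest Borda score (127).

E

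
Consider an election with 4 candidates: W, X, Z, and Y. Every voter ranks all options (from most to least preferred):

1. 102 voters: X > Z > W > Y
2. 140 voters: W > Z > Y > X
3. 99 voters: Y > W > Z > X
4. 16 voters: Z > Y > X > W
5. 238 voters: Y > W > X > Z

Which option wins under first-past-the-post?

Y

First-place votes: W 140, X 102, Z 16, Y 337.
Y has the most first-place votes.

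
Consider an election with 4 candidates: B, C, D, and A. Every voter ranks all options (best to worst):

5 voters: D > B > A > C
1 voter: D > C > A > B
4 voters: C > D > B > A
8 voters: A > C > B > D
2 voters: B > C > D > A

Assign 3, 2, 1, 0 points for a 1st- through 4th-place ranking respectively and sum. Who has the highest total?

B: 5·2 + 1·0 + 4·1 + 8·1 + 2·3 = 28
C: 5·0 + 1·2 + 4·3 + 8·2 + 2·2 = 34
D: 5·3 + 1·3 + 4·2 + 8·0 + 2·1 = 28
A: 5·1 + 1·1 + 4·0 + 8·3 + 2·0 = 30
C has the highest Borda score (34).

C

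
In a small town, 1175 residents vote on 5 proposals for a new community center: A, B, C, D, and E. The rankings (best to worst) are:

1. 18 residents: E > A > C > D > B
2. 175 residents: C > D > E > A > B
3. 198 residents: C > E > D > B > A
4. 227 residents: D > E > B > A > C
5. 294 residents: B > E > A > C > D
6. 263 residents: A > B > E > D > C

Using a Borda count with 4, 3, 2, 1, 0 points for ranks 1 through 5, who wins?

E

A: 18·3 + 175·1 + 198·0 + 227·1 + 294·2 + 263·4 = 2096
B: 18·0 + 175·0 + 198·1 + 227·2 + 294·4 + 263·3 = 2617
C: 18·2 + 175·4 + 198·4 + 227·0 + 294·1 + 263·0 = 1822
D: 18·1 + 175·3 + 198·2 + 227·4 + 294·0 + 263·1 = 2110
E: 18·4 + 175·2 + 198·3 + 227·3 + 294·3 + 263·2 = 3105
E has the highest Borda score (3105).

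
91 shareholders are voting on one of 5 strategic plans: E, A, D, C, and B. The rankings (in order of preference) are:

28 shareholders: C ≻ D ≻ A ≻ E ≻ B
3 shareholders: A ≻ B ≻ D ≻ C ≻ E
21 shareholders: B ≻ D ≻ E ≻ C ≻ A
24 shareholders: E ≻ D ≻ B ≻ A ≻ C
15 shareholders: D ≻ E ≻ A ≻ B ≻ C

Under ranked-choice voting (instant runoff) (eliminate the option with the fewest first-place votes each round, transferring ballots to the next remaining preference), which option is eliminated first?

A

Round 1: E 24, A 3, D 15, C 28, B 21. Eliminate A.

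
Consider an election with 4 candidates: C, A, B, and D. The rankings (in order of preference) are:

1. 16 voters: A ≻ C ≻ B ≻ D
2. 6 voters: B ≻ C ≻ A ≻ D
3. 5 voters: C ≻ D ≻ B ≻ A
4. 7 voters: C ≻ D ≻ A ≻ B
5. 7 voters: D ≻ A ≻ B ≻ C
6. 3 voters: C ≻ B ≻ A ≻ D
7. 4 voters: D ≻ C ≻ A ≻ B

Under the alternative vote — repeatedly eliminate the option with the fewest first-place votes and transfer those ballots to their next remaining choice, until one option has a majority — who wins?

C

Round 1: C 15, A 16, B 6, D 11. Eliminate B.
Round 2: C 21, A 16, D 11. Eliminate D.
Round 3: C 25, A 23. C has a majority.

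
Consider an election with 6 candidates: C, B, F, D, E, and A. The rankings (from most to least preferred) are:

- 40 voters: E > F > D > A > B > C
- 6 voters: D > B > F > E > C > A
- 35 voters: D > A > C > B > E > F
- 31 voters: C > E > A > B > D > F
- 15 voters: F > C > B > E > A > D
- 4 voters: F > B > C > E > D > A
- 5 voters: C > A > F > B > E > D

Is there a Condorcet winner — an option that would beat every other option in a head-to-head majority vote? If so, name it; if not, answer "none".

Checking pairwise contests:
D beats C 81–55.
C beats B 86–50.
C beats F 71–65.
E beats D 95–41.
C beats E 90–46.
D beats A 85–51.
Every option loses at least one head-to-head, so there is no Condorcet winner.

none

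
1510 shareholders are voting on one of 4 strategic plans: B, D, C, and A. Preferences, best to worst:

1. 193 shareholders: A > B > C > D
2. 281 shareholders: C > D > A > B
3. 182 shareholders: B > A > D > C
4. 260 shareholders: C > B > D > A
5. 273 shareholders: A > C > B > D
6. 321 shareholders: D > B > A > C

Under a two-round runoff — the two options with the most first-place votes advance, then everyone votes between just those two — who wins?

A

Round 1 first-place votes: B 182, D 321, C 541, A 466.
C and A advance.
Runoff: C is preferred to A by 541 voters; A by 969.
A wins the runoff.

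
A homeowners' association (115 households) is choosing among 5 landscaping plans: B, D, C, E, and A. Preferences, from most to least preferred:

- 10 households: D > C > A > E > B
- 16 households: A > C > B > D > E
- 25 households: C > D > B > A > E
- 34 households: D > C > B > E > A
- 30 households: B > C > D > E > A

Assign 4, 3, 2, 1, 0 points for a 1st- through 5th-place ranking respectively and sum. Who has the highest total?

B: 10·0 + 16·2 + 25·2 + 34·2 + 30·4 = 270
D: 10·4 + 16·1 + 25·3 + 34·4 + 30·2 = 327
C: 10·3 + 16·3 + 25·4 + 34·3 + 30·3 = 370
E: 10·1 + 16·0 + 25·0 + 34·1 + 30·1 = 74
A: 10·2 + 16·4 + 25·1 + 34·0 + 30·0 = 109
C has the highest Borda score (370).

C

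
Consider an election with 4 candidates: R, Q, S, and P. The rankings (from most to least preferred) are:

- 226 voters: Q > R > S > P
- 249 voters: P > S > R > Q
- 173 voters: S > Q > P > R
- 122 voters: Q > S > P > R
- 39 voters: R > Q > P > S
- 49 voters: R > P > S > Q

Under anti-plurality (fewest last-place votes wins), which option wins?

Last-place votes: R 295, Q 298, S 39, P 226.
S is ranked last by the fewest voters, so S wins.

S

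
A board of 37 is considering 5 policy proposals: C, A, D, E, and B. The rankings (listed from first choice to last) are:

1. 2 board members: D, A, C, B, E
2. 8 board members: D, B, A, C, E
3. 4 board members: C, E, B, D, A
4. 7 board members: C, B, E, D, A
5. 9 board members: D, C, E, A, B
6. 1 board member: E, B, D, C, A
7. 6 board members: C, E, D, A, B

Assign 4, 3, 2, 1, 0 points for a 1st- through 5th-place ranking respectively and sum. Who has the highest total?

C

C: 2·2 + 8·1 + 4·4 + 7·4 + 9·3 + 1·1 + 6·4 = 108
A: 2·3 + 8·2 + 4·0 + 7·0 + 9·1 + 1·0 + 6·1 = 37
D: 2·4 + 8·4 + 4·1 + 7·1 + 9·4 + 1·2 + 6·2 = 101
E: 2·0 + 8·0 + 4·3 + 7·2 + 9·2 + 1·4 + 6·3 = 66
B: 2·1 + 8·3 + 4·2 + 7·3 + 9·0 + 1·3 + 6·0 = 58
C has the highest Borda score (108).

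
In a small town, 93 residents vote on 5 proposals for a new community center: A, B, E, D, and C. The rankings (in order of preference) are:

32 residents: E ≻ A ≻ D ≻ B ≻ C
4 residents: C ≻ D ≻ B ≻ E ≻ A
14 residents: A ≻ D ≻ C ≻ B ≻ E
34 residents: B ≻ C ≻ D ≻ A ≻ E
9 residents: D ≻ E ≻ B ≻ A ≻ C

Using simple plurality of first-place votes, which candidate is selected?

B

First-place votes: A 14, B 34, E 32, D 9, C 4.
B has the most first-place votes.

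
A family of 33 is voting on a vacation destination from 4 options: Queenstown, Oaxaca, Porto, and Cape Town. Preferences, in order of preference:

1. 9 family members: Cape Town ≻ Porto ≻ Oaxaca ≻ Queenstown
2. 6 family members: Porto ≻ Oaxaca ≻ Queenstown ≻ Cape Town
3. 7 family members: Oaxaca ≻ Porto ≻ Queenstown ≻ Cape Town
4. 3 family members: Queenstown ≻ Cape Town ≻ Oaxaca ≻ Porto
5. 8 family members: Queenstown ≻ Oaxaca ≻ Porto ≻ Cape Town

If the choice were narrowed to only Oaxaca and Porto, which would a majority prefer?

Oaxaca

Voters preferring Oaxaca to Porto: 18; preferring Porto to Oaxaca: 15.
Oaxaca wins the head-to-head.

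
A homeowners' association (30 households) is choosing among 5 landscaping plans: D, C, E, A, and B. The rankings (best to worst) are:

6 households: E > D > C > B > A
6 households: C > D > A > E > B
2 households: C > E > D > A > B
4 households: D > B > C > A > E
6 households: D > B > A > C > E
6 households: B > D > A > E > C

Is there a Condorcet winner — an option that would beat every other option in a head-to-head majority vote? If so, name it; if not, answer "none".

D

D vs C: 22–8 for D.
D vs E: 22–8 for D.
D vs A: 30–0 for D.
D vs B: 24–6 for D.
D beats every other option head-to-head.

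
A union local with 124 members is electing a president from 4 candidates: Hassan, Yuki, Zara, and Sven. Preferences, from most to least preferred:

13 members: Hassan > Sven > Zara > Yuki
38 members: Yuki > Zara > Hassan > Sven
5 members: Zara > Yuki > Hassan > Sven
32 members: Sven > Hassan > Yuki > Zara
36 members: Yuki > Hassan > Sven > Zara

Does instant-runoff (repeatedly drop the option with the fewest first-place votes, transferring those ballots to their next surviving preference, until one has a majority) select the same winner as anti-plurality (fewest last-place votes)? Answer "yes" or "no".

no

Instant-runoff — R1 Hassan 13, Yuki 74, Zara 5, Sven 32 (Yuki winner). Winner: Yuki.
Anti-plurality — last-place votes: Hassan 0, Yuki 13, Zara 68, Sven 43. Winner: Hassan.
The two methods disagree.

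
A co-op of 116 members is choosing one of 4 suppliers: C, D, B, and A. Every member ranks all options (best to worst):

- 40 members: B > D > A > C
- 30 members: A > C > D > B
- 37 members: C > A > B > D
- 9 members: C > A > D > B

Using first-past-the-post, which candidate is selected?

First-place votes: C 46, D 0, B 40, A 30.
C has the most first-place votes.

C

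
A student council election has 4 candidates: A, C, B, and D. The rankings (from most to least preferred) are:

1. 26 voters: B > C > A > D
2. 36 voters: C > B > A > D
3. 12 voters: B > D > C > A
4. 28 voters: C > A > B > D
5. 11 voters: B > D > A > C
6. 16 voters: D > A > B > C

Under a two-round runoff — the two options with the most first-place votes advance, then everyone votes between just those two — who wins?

B

Round 1 first-place votes: A 0, C 64, B 49, D 16.
C and B advance.
Runoff: C is preferred to B by 64 voters; B by 65.
B wins the runoff.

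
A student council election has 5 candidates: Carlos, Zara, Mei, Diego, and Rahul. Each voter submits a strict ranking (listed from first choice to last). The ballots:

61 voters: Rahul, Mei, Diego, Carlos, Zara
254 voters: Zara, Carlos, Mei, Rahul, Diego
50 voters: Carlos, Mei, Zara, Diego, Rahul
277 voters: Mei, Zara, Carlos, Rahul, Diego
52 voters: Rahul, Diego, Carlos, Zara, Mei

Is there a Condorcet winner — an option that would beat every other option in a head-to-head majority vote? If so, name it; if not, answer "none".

none

Checking pairwise contests:
Zara beats Carlos 531–163.
Mei beats Zara 388–306.
Carlos beats Mei 356–338.
Carlos beats Diego 581–113.
Carlos beats Rahul 581–113.
Every option loses at least one head-to-head, so there is no Condorcet winner.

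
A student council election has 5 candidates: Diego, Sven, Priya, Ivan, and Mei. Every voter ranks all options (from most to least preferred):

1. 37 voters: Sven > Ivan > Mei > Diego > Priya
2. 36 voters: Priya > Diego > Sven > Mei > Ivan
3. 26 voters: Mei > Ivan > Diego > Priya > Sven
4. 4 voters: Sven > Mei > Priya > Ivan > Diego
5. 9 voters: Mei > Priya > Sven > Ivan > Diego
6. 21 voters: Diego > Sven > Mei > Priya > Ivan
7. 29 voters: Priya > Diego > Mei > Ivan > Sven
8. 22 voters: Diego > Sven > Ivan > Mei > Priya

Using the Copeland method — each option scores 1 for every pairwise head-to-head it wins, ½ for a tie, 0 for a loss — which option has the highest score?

Diego: beats Sven, Priya, Ivan, and Mei → score 4.
Sven: beats Ivan and Mei; loses to Diego and Priya → score 2.
Priya: beats Sven and Ivan; loses to Diego and Mei → score 2.
Ivan: loses to Diego, Sven, Priya, and Mei → score 0.
Mei: beats Priya and Ivan; loses to Diego and Sven → score 2.
Diego has the best pairwise record.

Diego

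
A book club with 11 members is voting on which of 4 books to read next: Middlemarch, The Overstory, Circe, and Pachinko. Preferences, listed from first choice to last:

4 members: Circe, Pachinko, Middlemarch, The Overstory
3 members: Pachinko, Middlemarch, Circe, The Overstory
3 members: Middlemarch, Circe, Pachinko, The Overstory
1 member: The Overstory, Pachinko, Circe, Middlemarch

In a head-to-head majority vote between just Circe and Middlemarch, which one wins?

Middlemarch

Voters preferring Circe to Middlemarch: 5; preferring Middlemarch to Circe: 6.
Middlemarch wins the head-to-head.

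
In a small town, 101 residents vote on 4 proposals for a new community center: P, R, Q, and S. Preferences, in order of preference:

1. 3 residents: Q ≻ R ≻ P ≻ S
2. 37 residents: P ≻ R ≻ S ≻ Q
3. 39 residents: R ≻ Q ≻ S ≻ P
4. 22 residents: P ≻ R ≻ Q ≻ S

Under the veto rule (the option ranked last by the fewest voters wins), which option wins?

R

Last-place votes: P 39, R 0, Q 37, S 25.
R is ranked last by the fewest voters, so R wins.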